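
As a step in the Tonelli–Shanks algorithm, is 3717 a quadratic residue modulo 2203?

no

Reduce the numerator: 3717 ≡ 1514 (mod 2203), so (3717|2203) = (1514|2203).
Factor out 2: 1514 = 2·757. Since 2203 ≡ 3 (mod 8), (2|2203) = -1. Now have -(757|2203).
757 ≡ 1 (mod 4), so quadratic reciprocity gives (757|2203) = (2203|757). Reduce: 2203 ≡ 689 (mod 757). Now have -(689|757).
689 ≡ 1 (mod 4), so quadratic reciprocity gives (689|757) = (757|689). Reduce: 757 ≡ 68 (mod 689). Now have -(68|689).
Factor out 2: 68 = 2^2·17. Since 689 ≡ 1 (mod 8), (2|689) = +1, and (2|689)^2 = +1. Now have -(17|689).
17 ≡ 1 (mod 4), so quadratic reciprocity gives (17|689) = (689|17). Reduce: 689 ≡ 9 (mod 17). Now have -(9|17).
9 ≡ 1 (mod 4), so quadratic reciprocity gives (9|17) = (17|9). Reduce: 17 ≡ 8 (mod 9). Now have -(8|9).
Factor out 2: 8 = 2^3. Since 9 ≡ 1 (mod 8), (2|9) = +1, and (2|9)^3 = +1. Now have -(1|9).
(1|9) = 1. Collecting the sign factors: -1.
The Legendre symbol is -1, so x^2 ≡ 3717 (mod 2203) has no solution.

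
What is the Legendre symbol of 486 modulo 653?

1

(486 / 653)
  = -(243 / 653)    [653 ≡ 5 mod 8 ⇒ (2 / 653) = -1]
  = -(653 / 243)    [QR: 653 ≡ 1 mod 4, sign kept]
  = -(167 / 243)    [653 ≡ 167 mod 243]
  = (243 / 167)    [QR: both ≡ 3 mod 4, sign flips]
  = (76 / 167)    [243 ≡ 76 mod 167]
  = (19 / 167)    [167 ≡ 7 mod 8 ⇒ (2 / 167)^2 = +1]
  = -(167 / 19)    [QR: both ≡ 3 mod 4, sign flips]
  = -(15 / 19)    [167 ≡ 15 mod 19]
  = (19 / 15)    [QR: both ≡ 3 mod 4, sign flips]
  = (4 / 15)    [19 ≡ 4 mod 15]
  = (1 / 15)    [15 ≡ 7 mod 8 ⇒ (2 / 15)^2 = +1]
  = 1    [(1 / 15) = 1]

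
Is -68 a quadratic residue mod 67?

(-68/67)
  = (66/67)    [-68 ≡ 66 mod 67]
  = -(33/67)    [67 ≡ 3 mod 8 ⇒ (2/67) = -1]
  = -(67/33)    [QR: 33 ≡ 1 mod 4, sign kept]
  = -(1/33)    [67 ≡ 1 mod 33]
  = -1    [(1/33) = 1]
The Legendre symbol is -1, so x^2 ≡ -68 (mod 67) has no solution.

no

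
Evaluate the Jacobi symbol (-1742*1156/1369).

1

By multiplicativity, (-1742·1156/1369) = (-1742/1369)·(1156/1369).
First factor (-1742/1369):
(-1742/1369)
  = (1742/1369)    [1369 ≡ 1 mod 4 ⇒ (-1/1369) = +1]
  = (373/1369)    [1742 ≡ 373 mod 1369]
  = (1369/373)    [QR: 373 ≡ 1 mod 4, sign kept]
  = (250/373)    [1369 ≡ 250 mod 373]
  = -(125/373)    [373 ≡ 5 mod 8 ⇒ (2/373) = -1]
  = -(373/125)    [QR: 125 ≡ 1 mod 4, sign kept]
  = -(123/125)    [373 ≡ 123 mod 125]
  = -(125/123)    [QR: 125 ≡ 1 mod 4, sign kept]
  = -(2/123)    [125 ≡ 2 mod 123]
  = (1/123)    [123 ≡ 3 mod 8 ⇒ (2/123) = -1]
  = 1    [(1/123) = 1]
Second factor (1156/1369):
(1156/1369)
  = (289/1369)    [1369 ≡ 1 mod 8 ⇒ (2/1369)^2 = +1]
  = (1369/289)    [QR: 289 ≡ 1 mod 4, sign kept]
  = (213/289)    [1369 ≡ 213 mod 289]
  = (289/213)    [QR: 213 ≡ 1 mod 4, sign kept]
  = (76/213)    [289 ≡ 76 mod 213]
  = (19/213)    [213 ≡ 5 mod 8 ⇒ (2/213)^2 = +1]
  = (213/19)    [QR: 213 ≡ 1 mod 4, sign kept]
  = (4/19)    [213 ≡ 4 mod 19]
  = (1/19)    [19 ≡ 3 mod 8 ⇒ (2/19)^2 = +1]
  = 1    [(1/19) = 1]
Product: (1)·(1) = 1.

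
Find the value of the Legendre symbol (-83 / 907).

Reduce the numerator: -83 ≡ 824 (mod 907), so (-83 / 907) = (824 / 907).
Factor out 2: 824 = 2^3·103. Since 907 ≡ 3 (mod 8), (2 / 907) = -1, and (2 / 907)^3 = -1. Now have -(103 / 907).
Both 103 ≡ 3 and 907 ≡ 3 (mod 4), so reciprocity gives (103 / 907) = -(907 / 103). Reduce: 907 ≡ 83 (mod 103). Now have (83 / 103).
Both 83 ≡ 3 and 103 ≡ 3 (mod 4), so reciprocity gives (83 / 103) = -(103 / 83). Reduce: 103 ≡ 20 (mod 83). Now have -(20 / 83).
Factor out 2: 20 = 2^2·5. Since 83 ≡ 3 (mod 8), (2 / 83) = -1, and (2 / 83)^2 = +1. Now have -(5 / 83).
5 ≡ 1 (mod 4), so quadratic reciprocity gives (5 / 83) = (83 / 5). Reduce: 83 ≡ 3 (mod 5). Now have -(3 / 5).
5 ≡ 1 (mod 4), so quadratic reciprocity gives (3 / 5) = (5 / 3). Reduce: 5 ≡ 2 (mod 3). Now have -(2 / 3).
Factor out 2: 2 = 2. Since 3 ≡ 3 (mod 8), (2 / 3) = -1. Now have (1 / 3).
(1 / 3) = 1. Collecting the sign factors: 1.

1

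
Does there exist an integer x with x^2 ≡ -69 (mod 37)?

no

(-69|37)
  = (5|37)    [-69 ≡ 5 mod 37]
  = (37|5)    [QR: 5 ≡ 1 mod 4, sign kept]
  = (2|5)    [37 ≡ 2 mod 5]
  = -(1|5)    [5 ≡ 5 mod 8 ⇒ (2|5) = -1]
  = -1    [(1|5) = 1]
The Legendre symbol is -1, so x^2 ≡ -69 (mod 37) has no solution.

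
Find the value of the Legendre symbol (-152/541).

Pull out -1: (-152/541) = (-1/541)·(152/541). Since 541 ≡ 1 (mod 4), (-1/541) = +1. Now have (152/541).
Factor out 2: 152 = 2^3·19. Since 541 ≡ 5 (mod 8), (2/541) = -1, and (2/541)^3 = -1. Now have -(19/541).
541 ≡ 1 (mod 4), so quadratic reciprocity gives (19/541) = (541/19). Reduce: 541 ≡ 9 (mod 19). Now have -(9/19).
9 ≡ 1 (mod 4), so quadratic reciprocity gives (9/19) = (19/9). Reduce: 19 ≡ 1 (mod 9). Now have -(1/9).
(1/9) = 1. Collecting the sign factors: -1.

-1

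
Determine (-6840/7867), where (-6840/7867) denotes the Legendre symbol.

(-6840/7867)
  = (1027/7867)    [-6840 ≡ 1027 mod 7867]
  = -(7867/1027)    [QR: both ≡ 3 mod 4, sign flips]
  = -(678/1027)    [7867 ≡ 678 mod 1027]
  = (339/1027)    [1027 ≡ 3 mod 8 ⇒ (2/1027) = -1]
  = -(1027/339)    [QR: both ≡ 3 mod 4, sign flips]
  = -(10/339)    [1027 ≡ 10 mod 339]
  = (5/339)    [339 ≡ 3 mod 8 ⇒ (2/339) = -1]
  = (339/5)    [QR: 5 ≡ 1 mod 4, sign kept]
  = (4/5)    [339 ≡ 4 mod 5]
  = (1/5)    [5 ≡ 5 mod 8 ⇒ (2/5)^2 = +1]
  = 1    [(1/5) = 1]

1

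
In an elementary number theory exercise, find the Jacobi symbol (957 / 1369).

1

(957 / 1369)
  = (1369 / 957)    [QR: 957 ≡ 1 mod 4, sign kept]
  = (412 / 957)    [1369 ≡ 412 mod 957]
  = (103 / 957)    [957 ≡ 5 mod 8 ⇒ (2 / 957)^2 = +1]
  = (957 / 103)    [QR: 957 ≡ 1 mod 4, sign kept]
  = (30 / 103)    [957 ≡ 30 mod 103]
  = (15 / 103)    [103 ≡ 7 mod 8 ⇒ (2 / 103) = +1]
  = -(103 / 15)    [QR: both ≡ 3 mod 4, sign flips]
  = -(13 / 15)    [103 ≡ 13 mod 15]
  = -(15 / 13)    [QR: 13 ≡ 1 mod 4, sign kept]
  = -(2 / 13)    [15 ≡ 2 mod 13]
  = (1 / 13)    [13 ≡ 5 mod 8 ⇒ (2 / 13) = -1]
  = 1    [(1 / 13) = 1]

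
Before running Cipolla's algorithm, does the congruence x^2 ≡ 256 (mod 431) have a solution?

Factor out 2: 256 = 2^8. Since 431 ≡ 7 (mod 8), (2/431) = +1, and (2/431)^8 = +1. Now have (1/431).
(1/431) = 1. Collecting the sign factors: 1.
The Legendre symbol is 1, so x^2 ≡ 256 (mod 431) has solution.

yes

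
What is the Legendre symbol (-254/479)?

Reduce the numerator: -254 ≡ 225 (mod 479), so (-254/479) = (225/479).
225 ≡ 1 (mod 4), so quadratic reciprocity gives (225/479) = (479/225). Reduce: 479 ≡ 29 (mod 225). Now have (29/225).
29 ≡ 1 (mod 4), so quadratic reciprocity gives (29/225) = (225/29). Reduce: 225 ≡ 22 (mod 29). Now have (22/29).
Factor out 2: 22 = 2·11. Since 29 ≡ 5 (mod 8), (2/29) = -1. Now have -(11/29).
29 ≡ 1 (mod 4), so quadratic reciprocity gives (11/29) = (29/11). Reduce: 29 ≡ 7 (mod 11). Now have -(7/11).
Both 7 ≡ 3 and 11 ≡ 3 (mod 4), so reciprocity gives (7/11) = -(11/7). Reduce: 11 ≡ 4 (mod 7). Now have (4/7).
Factor out 2: 4 = 2^2. Since 7 ≡ 7 (mod 8), (2/7) = +1, and (2/7)^2 = +1. Now have (1/7).
(1/7) = 1. Collecting the sign factors: 1.

1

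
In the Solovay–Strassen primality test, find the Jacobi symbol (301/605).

301 ≡ 1 (mod 4), so quadratic reciprocity gives (301/605) = (605/301). Reduce: 605 ≡ 3 (mod 301). Now have (3/301).
301 ≡ 1 (mod 4), so quadratic reciprocity gives (3/301) = (301/3). Reduce: 301 ≡ 1 (mod 3). Now have (1/3).
(1/3) = 1. Collecting the sign factors: 1.

1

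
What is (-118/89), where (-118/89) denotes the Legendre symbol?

-1

Pull out -1: (-118/89) = (-1/89)·(118/89). Since 89 ≡ 1 (mod 4), (-1/89) = +1. Now have (118/89).
Reduce the numerator: 118 ≡ 29 (mod 89), so (118/89) = (29/89).
29 ≡ 1 (mod 4), so quadratic reciprocity gives (29/89) = (89/29). Reduce: 89 ≡ 2 (mod 29). Now have (2/29).
Factor out 2: 2 = 2. Since 29 ≡ 5 (mod 8), (2/29) = -1. Now have -(1/29).
(1/29) = 1. Collecting the sign factors: -1.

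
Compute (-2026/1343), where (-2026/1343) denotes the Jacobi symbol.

(-2026/1343)
  = -(2026/1343)    [1343 ≡ 3 mod 4 ⇒ (-1/1343) = -1]
  = -(683/1343)    [2026 ≡ 683 mod 1343]
  = (1343/683)    [QR: both ≡ 3 mod 4, sign flips]
  = (660/683)    [1343 ≡ 660 mod 683]
  = (165/683)    [683 ≡ 3 mod 8 ⇒ (2/683)^2 = +1]
  = (683/165)    [QR: 165 ≡ 1 mod 4, sign kept]
  = (23/165)    [683 ≡ 23 mod 165]
  = (165/23)    [QR: 165 ≡ 1 mod 4, sign kept]
  = (4/23)    [165 ≡ 4 mod 23]
  = (1/23)    [23 ≡ 7 mod 8 ⇒ (2/23)^2 = +1]
  = 1    [(1/23) = 1]

1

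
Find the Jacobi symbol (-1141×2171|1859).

By multiplicativity, (-1141·2171|1859) = (-1141|1859)·(2171|1859).
First factor (-1141|1859):
Reduce the numerator: -1141 ≡ 718 (mod 1859), so (-1141|1859) = (718|1859).
Factor out 2: 718 = 2·359. Since 1859 ≡ 3 (mod 8), (2|1859) = -1. Now have -(359|1859).
Both 359 ≡ 3 and 1859 ≡ 3 (mod 4), so reciprocity gives (359|1859) = -(1859|359). Reduce: 1859 ≡ 64 (mod 359). Now have (64|359).
Factor out 2: 64 = 2^6. Since 359 ≡ 7 (mod 8), (2|359) = +1, and (2|359)^6 = +1. Now have (1|359).
(1|359) = 1. Collecting the sign factors: 1.
Second factor (2171|1859):
Reduce the numerator: 2171 ≡ 312 (mod 1859), so (2171|1859) = (312|1859).
Factor out 2: 312 = 2^3·39. Since 1859 ≡ 3 (mod 8), (2|1859) = -1, and (2|1859)^3 = -1. Now have -(39|1859).
Both 39 ≡ 3 and 1859 ≡ 3 (mod 4), so reciprocity gives (39|1859) = -(1859|39). Reduce: 1859 ≡ 26 (mod 39). Now have (26|39).
Factor out 2: 26 = 2·13. Since 39 ≡ 7 (mod 8), (2|39) = +1. Now have (13|39).
13 ≡ 1 (mod 4), so quadratic reciprocity gives (13|39) = (39|13). Reduce: 39 ≡ 0 (mod 13). Now have (0|13).
The numerator is now 0 with denominator 13 > 1: the symbol is 0.
Product: (1)·(0) = 0.

0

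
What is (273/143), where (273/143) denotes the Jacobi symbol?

(273/143)
  = (130/143)    [273 ≡ 130 mod 143]
  = (65/143)    [143 ≡ 7 mod 8 ⇒ (2/143) = +1]
  = (143/65)    [QR: 65 ≡ 1 mod 4, sign kept]
  = (13/65)    [143 ≡ 13 mod 65]
  = (65/13)    [QR: 13 ≡ 1 mod 4, sign kept]
  = (0/13)    [65 ≡ 0 mod 13]
  = 0    [numerator 0, gcd > 1]

0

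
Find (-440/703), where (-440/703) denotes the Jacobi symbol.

(-440/703)
  = (263/703)    [-440 ≡ 263 mod 703]
  = -(703/263)    [QR: both ≡ 3 mod 4, sign flips]
  = -(177/263)    [703 ≡ 177 mod 263]
  = -(263/177)    [QR: 177 ≡ 1 mod 4, sign kept]
  = -(86/177)    [263 ≡ 86 mod 177]
  = -(43/177)    [177 ≡ 1 mod 8 ⇒ (2/177) = +1]
  = -(177/43)    [QR: 177 ≡ 1 mod 4, sign kept]
  = -(5/43)    [177 ≡ 5 mod 43]
  = -(43/5)    [QR: 5 ≡ 1 mod 4, sign kept]
  = -(3/5)    [43 ≡ 3 mod 5]
  = -(5/3)    [QR: 5 ≡ 1 mod 4, sign kept]
  = -(2/3)    [5 ≡ 2 mod 3]
  = (1/3)    [3 ≡ 3 mod 8 ⇒ (2/3) = -1]
  = 1    [(1/3) = 1]

1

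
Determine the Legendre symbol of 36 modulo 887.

1

(36 / 887)
  = (9 / 887)    [887 ≡ 7 mod 8 ⇒ (2 / 887)^2 = +1]
  = (887 / 9)    [QR: 9 ≡ 1 mod 4, sign kept]
  = (5 / 9)    [887 ≡ 5 mod 9]
  = (9 / 5)    [QR: 5 ≡ 1 mod 4, sign kept]
  = (4 / 5)    [9 ≡ 4 mod 5]
  = (1 / 5)    [5 ≡ 5 mod 8 ⇒ (2 / 5)^2 = +1]
  = 1    [(1 / 5) = 1]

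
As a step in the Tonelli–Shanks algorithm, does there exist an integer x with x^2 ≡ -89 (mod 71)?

no

Reduce the numerator: -89 ≡ 53 (mod 71), so (-89|71) = (53|71).
53 ≡ 1 (mod 4), so quadratic reciprocity gives (53|71) = (71|53). Reduce: 71 ≡ 18 (mod 53). Now have (18|53).
Factor out 2: 18 = 2·9. Since 53 ≡ 5 (mod 8), (2|53) = -1. Now have -(9|53).
9 ≡ 1 (mod 4), so quadratic reciprocity gives (9|53) = (53|9). Reduce: 53 ≡ 8 (mod 9). Now have -(8|9).
Factor out 2: 8 = 2^3. Since 9 ≡ 1 (mod 8), (2|9) = +1, and (2|9)^3 = +1. Now have -(1|9).
(1|9) = 1. Collecting the sign factors: -1.
(-89|71) = -1, and 71 is prime, so -89 is not a quadratic residue mod 71.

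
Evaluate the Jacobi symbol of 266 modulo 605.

Factor out 2: 266 = 2·133. Since 605 ≡ 5 (mod 8), (2/605) = -1. Now have -(133/605).
133 ≡ 1 (mod 4), so quadratic reciprocity gives (133/605) = (605/133). Reduce: 605 ≡ 73 (mod 133). Now have -(73/133).
73 ≡ 1 (mod 4), so quadratic reciprocity gives (73/133) = (133/73). Reduce: 133 ≡ 60 (mod 73). Now have -(60/73).
Factor out 2: 60 = 2^2·15. Since 73 ≡ 1 (mod 8), (2/73) = +1, and (2/73)^2 = +1. Now have -(15/73).
73 ≡ 1 (mod 4), so quadratic reciprocity gives (15/73) = (73/15). Reduce: 73 ≡ 13 (mod 15). Now have -(13/15).
13 ≡ 1 (mod 4), so quadratic reciprocity gives (13/15) = (15/13). Reduce: 15 ≡ 2 (mod 13). Now have -(2/13).
Factor out 2: 2 = 2. Since 13 ≡ 5 (mod 8), (2/13) = -1. Now have (1/13).
(1/13) = 1. Collecting the sign factors: 1.

1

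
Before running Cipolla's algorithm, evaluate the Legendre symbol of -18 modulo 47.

-1

Reduce the numerator: -18 ≡ 29 (mod 47), so (-18|47) = (29|47).
29 ≡ 1 (mod 4), so quadratic reciprocity gives (29|47) = (47|29). Reduce: 47 ≡ 18 (mod 29). Now have (18|29).
Factor out 2: 18 = 2·9. Since 29 ≡ 5 (mod 8), (2|29) = -1. Now have -(9|29).
9 ≡ 1 (mod 4), so quadratic reciprocity gives (9|29) = (29|9). Reduce: 29 ≡ 2 (mod 9). Now have -(2|9).
Factor out 2: 2 = 2. Since 9 ≡ 1 (mod 8), (2|9) = +1. Now have -(1|9).
(1|9) = 1. Collecting the sign factors: -1.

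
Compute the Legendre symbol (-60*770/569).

1

By multiplicativity, (-60·770/569) = (-60/569)·(770/569).
First factor (-60/569):
Pull out -1: (-60/569) = (-1/569)·(60/569). Since 569 ≡ 1 (mod 4), (-1/569) = +1. Now have (60/569).
Factor out 2: 60 = 2^2·15. Since 569 ≡ 1 (mod 8), (2/569) = +1, and (2/569)^2 = +1. Now have (15/569).
569 ≡ 1 (mod 4), so quadratic reciprocity gives (15/569) = (569/15). Reduce: 569 ≡ 14 (mod 15). Now have (14/15).
Factor out 2: 14 = 2·7. Since 15 ≡ 7 (mod 8), (2/15) = +1. Now have (7/15).
Both 7 ≡ 3 and 15 ≡ 3 (mod 4), so reciprocity gives (7/15) = -(15/7). Reduce: 15 ≡ 1 (mod 7). Now have -(1/7).
(1/7) = 1. Collecting the sign factors: -1.
Second factor (770/569):
Reduce the numerator: 770 ≡ 201 (mod 569), so (770/569) = (201/569).
201 ≡ 1 (mod 4), so quadratic reciprocity gives (201/569) = (569/201). Reduce: 569 ≡ 167 (mod 201). Now have (167/201).
201 ≡ 1 (mod 4), so quadratic reciprocity gives (167/201) = (201/167). Reduce: 201 ≡ 34 (mod 167). Now have (34/167).
Factor out 2: 34 = 2·17. Since 167 ≡ 7 (mod 8), (2/167) = +1. Now have (17/167).
17 ≡ 1 (mod 4), so quadratic reciprocity gives (17/167) = (167/17). Reduce: 167 ≡ 14 (mod 17). Now have (14/17).
Factor out 2: 14 = 2·7. Since 17 ≡ 1 (mod 8), (2/17) = +1. Now have (7/17).
17 ≡ 1 (mod 4), so quadratic reciprocity gives (7/17) = (17/7). Reduce: 17 ≡ 3 (mod 7). Now have (3/7).
Both 3 ≡ 3 and 7 ≡ 3 (mod 4), so reciprocity gives (3/7) = -(7/3). Reduce: 7 ≡ 1 (mod 3). Now have -(1/3).
(1/3) = 1. Collecting the sign factors: -1.
Product: (-1)·(-1) = 1.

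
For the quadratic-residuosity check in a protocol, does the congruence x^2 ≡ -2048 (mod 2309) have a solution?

Reduce the numerator: -2048 ≡ 261 (mod 2309), so (-2048/2309) = (261/2309).
261 ≡ 1 (mod 4), so quadratic reciprocity gives (261/2309) = (2309/261). Reduce: 2309 ≡ 221 (mod 261). Now have (221/261).
221 ≡ 1 (mod 4), so quadratic reciprocity gives (221/261) = (261/221). Reduce: 261 ≡ 40 (mod 221). Now have (40/221).
Factor out 2: 40 = 2^3·5. Since 221 ≡ 5 (mod 8), (2/221) = -1, and (2/221)^3 = -1. Now have -(5/221).
5 ≡ 1 (mod 4), so quadratic reciprocity gives (5/221) = (221/5). Reduce: 221 ≡ 1 (mod 5). Now have -(1/5).
(1/5) = 1. Collecting the sign factors: -1.
(-2048/2309) = -1, and 2309 is prime, so -2048 is not a quadratic residue mod 2309.

no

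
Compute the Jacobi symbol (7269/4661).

(7269/4661)
  = (2608/4661)    [7269 ≡ 2608 mod 4661]
  = (163/4661)    [4661 ≡ 5 mod 8 ⇒ (2/4661)^4 = +1]
  = (4661/163)    [QR: 4661 ≡ 1 mod 4, sign kept]
  = (97/163)    [4661 ≡ 97 mod 163]
  = (163/97)    [QR: 97 ≡ 1 mod 4, sign kept]
  = (66/97)    [163 ≡ 66 mod 97]
  = (33/97)    [97 ≡ 1 mod 8 ⇒ (2/97) = +1]
  = (97/33)    [QR: 33 ≡ 1 mod 4, sign kept]
  = (31/33)    [97 ≡ 31 mod 33]
  = (33/31)    [QR: 33 ≡ 1 mod 4, sign kept]
  = (2/31)    [33 ≡ 2 mod 31]
  = (1/31)    [31 ≡ 7 mod 8 ⇒ (2/31) = +1]
  = 1    [(1/31) = 1]

1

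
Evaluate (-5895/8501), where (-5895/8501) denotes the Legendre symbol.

(-5895/8501)
  = (2606/8501)    [-5895 ≡ 2606 mod 8501]
  = -(1303/8501)    [8501 ≡ 5 mod 8 ⇒ (2/8501) = -1]
  = -(8501/1303)    [QR: 8501 ≡ 1 mod 4, sign kept]
  = -(683/1303)    [8501 ≡ 683 mod 1303]
  = (1303/683)    [QR: both ≡ 3 mod 4, sign flips]
  = (620/683)    [1303 ≡ 620 mod 683]
  = (155/683)    [683 ≡ 3 mod 8 ⇒ (2/683)^2 = +1]
  = -(683/155)    [QR: both ≡ 3 mod 4, sign flips]
  = -(63/155)    [683 ≡ 63 mod 155]
  = (155/63)    [QR: both ≡ 3 mod 4, sign flips]
  = (29/63)    [155 ≡ 29 mod 63]
  = (63/29)    [QR: 29 ≡ 1 mod 4, sign kept]
  = (5/29)    [63 ≡ 5 mod 29]
  = (29/5)    [QR: 5 ≡ 1 mod 4, sign kept]
  = (4/5)    [29 ≡ 4 mod 5]
  = (1/5)    [5 ≡ 5 mod 8 ⇒ (2/5)^2 = +1]
  = 1    [(1/5) = 1]

1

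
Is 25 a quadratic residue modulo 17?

yes

(25/17)
  = (8/17)    [25 ≡ 8 mod 17]
  = (1/17)    [17 ≡ 1 mod 8 ⇒ (2/17)^3 = +1]
  = 1    [(1/17) = 1]
(25/17) = 1, and 17 is prime, so 25 is a quadratic residue mod 17.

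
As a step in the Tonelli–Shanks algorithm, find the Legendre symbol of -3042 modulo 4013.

(-3042/4013)
  = (3042/4013)    [4013 ≡ 1 mod 4 ⇒ (-1/4013) = +1]
  = -(1521/4013)    [4013 ≡ 5 mod 8 ⇒ (2/4013) = -1]
  = -(4013/1521)    [QR: 1521 ≡ 1 mod 4, sign kept]
  = -(971/1521)    [4013 ≡ 971 mod 1521]
  = -(1521/971)    [QR: 1521 ≡ 1 mod 4, sign kept]
  = -(550/971)    [1521 ≡ 550 mod 971]
  = (275/971)    [971 ≡ 3 mod 8 ⇒ (2/971) = -1]
  = -(971/275)    [QR: both ≡ 3 mod 4, sign flips]
  = -(146/275)    [971 ≡ 146 mod 275]
  = (73/275)    [275 ≡ 3 mod 8 ⇒ (2/275) = -1]
  = (275/73)    [QR: 73 ≡ 1 mod 4, sign kept]
  = (56/73)    [275 ≡ 56 mod 73]
  = (7/73)    [73 ≡ 1 mod 8 ⇒ (2/73)^3 = +1]
  = (73/7)    [QR: 73 ≡ 1 mod 4, sign kept]
  = (3/7)    [73 ≡ 3 mod 7]
  = -(7/3)    [QR: both ≡ 3 mod 4, sign flips]
  = -(1/3)    [7 ≡ 1 mod 3]
  = -1    [(1/3) = 1]

-1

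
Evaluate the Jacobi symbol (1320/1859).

Factor out 2: 1320 = 2^3·165. Since 1859 ≡ 3 (mod 8), (2/1859) = -1, and (2/1859)^3 = -1. Now have -(165/1859).
165 ≡ 1 (mod 4), so quadratic reciprocity gives (165/1859) = (1859/165). Reduce: 1859 ≡ 44 (mod 165). Now have -(44/165).
Factor out 2: 44 = 2^2·11. Since 165 ≡ 5 (mod 8), (2/165) = -1, and (2/165)^2 = +1. Now have -(11/165).
165 ≡ 1 (mod 4), so quadratic reciprocity gives (11/165) = (165/11). Reduce: 165 ≡ 0 (mod 11). Now have -(0/11).
The numerator is now 0 with denominator 11 > 1: the symbol is 0.

0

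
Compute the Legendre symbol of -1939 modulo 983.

(-1939|983)
  = (27|983)    [-1939 ≡ 27 mod 983]
  = -(983|27)    [QR: both ≡ 3 mod 4, sign flips]
  = -(11|27)    [983 ≡ 11 mod 27]
  = (27|11)    [QR: both ≡ 3 mod 4, sign flips]
  = (5|11)    [27 ≡ 5 mod 11]
  = (11|5)    [QR: 5 ≡ 1 mod 4, sign kept]
  = (1|5)    [11 ≡ 1 mod 5]
  = 1    [(1|5) = 1]

1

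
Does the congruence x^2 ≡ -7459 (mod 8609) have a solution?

Reduce the numerator: -7459 ≡ 1150 (mod 8609), so (-7459/8609) = (1150/8609).
Factor out 2: 1150 = 2·575. Since 8609 ≡ 1 (mod 8), (2/8609) = +1. Now have (575/8609).
8609 ≡ 1 (mod 4), so quadratic reciprocity gives (575/8609) = (8609/575). Reduce: 8609 ≡ 559 (mod 575). Now have (559/575).
Both 559 ≡ 3 and 575 ≡ 3 (mod 4), so reciprocity gives (559/575) = -(575/559). Reduce: 575 ≡ 16 (mod 559). Now have -(16/559).
Factor out 2: 16 = 2^4. Since 559 ≡ 7 (mod 8), (2/559) = +1, and (2/559)^4 = +1. Now have -(1/559).
(1/559) = 1. Collecting the sign factors: -1.
(-7459/8609) = -1, and 8609 is prime, so -7459 is not a quadratic residue mod 8609.

no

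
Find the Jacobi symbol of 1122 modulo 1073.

(1122|1073)
  = (49|1073)    [1122 ≡ 49 mod 1073]
  = (1073|49)    [QR: 49 ≡ 1 mod 4, sign kept]
  = (44|49)    [1073 ≡ 44 mod 49]
  = (11|49)    [49 ≡ 1 mod 8 ⇒ (2|49)^2 = +1]
  = (49|11)    [QR: 49 ≡ 1 mod 4, sign kept]
  = (5|11)    [49 ≡ 5 mod 11]
  = (11|5)    [QR: 5 ≡ 1 mod 4, sign kept]
  = (1|5)    [11 ≡ 1 mod 5]
  = 1    [(1|5) = 1]

1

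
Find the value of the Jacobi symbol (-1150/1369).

Pull out -1: (-1150/1369) = (-1/1369)·(1150/1369). Since 1369 ≡ 1 (mod 4), (-1/1369) = +1. Now have (1150/1369).
Factor out 2: 1150 = 2·575. Since 1369 ≡ 1 (mod 8), (2/1369) = +1. Now have (575/1369).
1369 ≡ 1 (mod 4), so quadratic reciprocity gives (575/1369) = (1369/575). Reduce: 1369 ≡ 219 (mod 575). Now have (219/575).
Both 219 ≡ 3 and 575 ≡ 3 (mod 4), so reciprocity gives (219/575) = -(575/219). Reduce: 575 ≡ 137 (mod 219). Now have -(137/219).
137 ≡ 1 (mod 4), so quadratic reciprocity gives (137/219) = (219/137). Reduce: 219 ≡ 82 (mod 137). Now have -(82/137).
Factor out 2: 82 = 2·41. Since 137 ≡ 1 (mod 8), (2/137) = +1. Now have -(41/137).
41 ≡ 1 (mod 4), so quadratic reciprocity gives (41/137) = (137/41). Reduce: 137 ≡ 14 (mod 41). Now have -(14/41).
Factor out 2: 14 = 2·7. Since 41 ≡ 1 (mod 8), (2/41) = +1. Now have -(7/41).
41 ≡ 1 (mod 4), so quadratic reciprocity gives (7/41) = (41/7). Reduce: 41 ≡ 6 (mod 7). Now have -(6/7).
Factor out 2: 6 = 2·3. Since 7 ≡ 7 (mod 8), (2/7) = +1. Now have -(3/7).
Both 3 ≡ 3 and 7 ≡ 3 (mod 4), so reciprocity gives (3/7) = -(7/3). Reduce: 7 ≡ 1 (mod 3). Now have (1/3).
(1/3) = 1. Collecting the sign factors: 1.

1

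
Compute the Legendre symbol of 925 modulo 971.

1

925 ≡ 1 (mod 4), so quadratic reciprocity gives (925 / 971) = (971 / 925). Reduce: 971 ≡ 46 (mod 925). Now have (46 / 925).
Factor out 2: 46 = 2·23. Since 925 ≡ 5 (mod 8), (2 / 925) = -1. Now have -(23 / 925).
925 ≡ 1 (mod 4), so quadratic reciprocity gives (23 / 925) = (925 / 23). Reduce: 925 ≡ 5 (mod 23). Now have -(5 / 23).
5 ≡ 1 (mod 4), so quadratic reciprocity gives (5 / 23) = (23 / 5). Reduce: 23 ≡ 3 (mod 5). Now have -(3 / 5).
5 ≡ 1 (mod 4), so quadratic reciprocity gives (3 / 5) = (5 / 3). Reduce: 5 ≡ 2 (mod 3). Now have -(2 / 3).
Factor out 2: 2 = 2. Since 3 ≡ 3 (mod 8), (2 / 3) = -1. Now have (1 / 3).
(1 / 3) = 1. Collecting the sign factors: 1.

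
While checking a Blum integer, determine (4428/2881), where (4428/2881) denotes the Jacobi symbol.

-1

Reduce the numerator: 4428 ≡ 1547 (mod 2881), so (4428/2881) = (1547/2881).
2881 ≡ 1 (mod 4), so quadratic reciprocity gives (1547/2881) = (2881/1547). Reduce: 2881 ≡ 1334 (mod 1547). Now have (1334/1547).
Factor out 2: 1334 = 2·667. Since 1547 ≡ 3 (mod 8), (2/1547) = -1. Now have -(667/1547).
Both 667 ≡ 3 and 1547 ≡ 3 (mod 4), so reciprocity gives (667/1547) = -(1547/667). Reduce: 1547 ≡ 213 (mod 667). Now have (213/667).
213 ≡ 1 (mod 4), so quadratic reciprocity gives (213/667) = (667/213). Reduce: 667 ≡ 28 (mod 213). Now have (28/213).
Factor out 2: 28 = 2^2·7. Since 213 ≡ 5 (mod 8), (2/213) = -1, and (2/213)^2 = +1. Now have (7/213).
213 ≡ 1 (mod 4), so quadratic reciprocity gives (7/213) = (213/7). Reduce: 213 ≡ 3 (mod 7). Now have (3/7).
Both 3 ≡ 3 and 7 ≡ 3 (mod 4), so reciprocity gives (3/7) = -(7/3). Reduce: 7 ≡ 1 (mod 3). Now have -(1/3).
(1/3) = 1. Collecting the sign factors: -1.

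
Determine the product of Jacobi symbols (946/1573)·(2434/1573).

0

By multiplicativity, (946·2434/1573) = (946/1573)·(2434/1573).
First factor (946/1573):
(946/1573)
  = -(473/1573)    [1573 ≡ 5 mod 8 ⇒ (2/1573) = -1]
  = -(1573/473)    [QR: 473 ≡ 1 mod 4, sign kept]
  = -(154/473)    [1573 ≡ 154 mod 473]
  = -(77/473)    [473 ≡ 1 mod 8 ⇒ (2/473) = +1]
  = -(473/77)    [QR: 77 ≡ 1 mod 4, sign kept]
  = -(11/77)    [473 ≡ 11 mod 77]
  = -(77/11)    [QR: 77 ≡ 1 mod 4, sign kept]
  = -(0/11)    [77 ≡ 0 mod 11]
  = 0    [numerator 0, gcd > 1]
Second factor (2434/1573):
(2434/1573)
  = (861/1573)    [2434 ≡ 861 mod 1573]
  = (1573/861)    [QR: 861 ≡ 1 mod 4, sign kept]
  = (712/861)    [1573 ≡ 712 mod 861]
  = -(89/861)    [861 ≡ 5 mod 8 ⇒ (2/861)^3 = -1]
  = -(861/89)    [QR: 89 ≡ 1 mod 4, sign kept]
  = -(60/89)    [861 ≡ 60 mod 89]
  = -(15/89)    [89 ≡ 1 mod 8 ⇒ (2/89)^2 = +1]
  = -(89/15)    [QR: 89 ≡ 1 mod 4, sign kept]
  = -(14/15)    [89 ≡ 14 mod 15]
  = -(7/15)    [15 ≡ 7 mod 8 ⇒ (2/15) = +1]
  = (15/7)    [QR: both ≡ 3 mod 4, sign flips]
  = (1/7)    [15 ≡ 1 mod 7]
  = 1    [(1/7) = 1]
Product: (0)·(1) = 0.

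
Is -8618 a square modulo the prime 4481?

Reduce the numerator: -8618 ≡ 344 (mod 4481), so (-8618/4481) = (344/4481).
Factor out 2: 344 = 2^3·43. Since 4481 ≡ 1 (mod 8), (2/4481) = +1, and (2/4481)^3 = +1. Now have (43/4481).
4481 ≡ 1 (mod 4), so quadratic reciprocity gives (43/4481) = (4481/43). Reduce: 4481 ≡ 9 (mod 43). Now have (9/43).
9 ≡ 1 (mod 4), so quadratic reciprocity gives (9/43) = (43/9). Reduce: 43 ≡ 7 (mod 9). Now have (7/9).
9 ≡ 1 (mod 4), so quadratic reciprocity gives (7/9) = (9/7). Reduce: 9 ≡ 2 (mod 7). Now have (2/7).
Factor out 2: 2 = 2. Since 7 ≡ 7 (mod 8), (2/7) = +1. Now have (1/7).
(1/7) = 1. Collecting the sign factors: 1.
The Legendre symbol is 1, so x^2 ≡ -8618 (mod 4481) has solution.

yes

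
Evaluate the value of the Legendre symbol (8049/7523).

Reduce the numerator: 8049 ≡ 526 (mod 7523), so (8049/7523) = (526/7523).
Factor out 2: 526 = 2·263. Since 7523 ≡ 3 (mod 8), (2/7523) = -1. Now have -(263/7523).
Both 263 ≡ 3 and 7523 ≡ 3 (mod 4), so reciprocity gives (263/7523) = -(7523/263). Reduce: 7523 ≡ 159 (mod 263). Now have (159/263).
Both 159 ≡ 3 and 263 ≡ 3 (mod 4), so reciprocity gives (159/263) = -(263/159). Reduce: 263 ≡ 104 (mod 159). Now have -(104/159).
Factor out 2: 104 = 2^3·13. Since 159 ≡ 7 (mod 8), (2/159) = +1, and (2/159)^3 = +1. Now have -(13/159).
13 ≡ 1 (mod 4), so quadratic reciprocity gives (13/159) = (159/13). Reduce: 159 ≡ 3 (mod 13). Now have -(3/13).
13 ≡ 1 (mod 4), so quadratic reciprocity gives (3/13) = (13/3). Reduce: 13 ≡ 1 (mod 3). Now have -(1/3).
(1/3) = 1. Collecting the sign factors: -1.

-1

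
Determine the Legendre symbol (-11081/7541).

-1

(-11081/7541)
  = (4001/7541)    [-11081 ≡ 4001 mod 7541]
  = (7541/4001)    [QR: 4001 ≡ 1 mod 4, sign kept]
  = (3540/4001)    [7541 ≡ 3540 mod 4001]
  = (885/4001)    [4001 ≡ 1 mod 8 ⇒ (2/4001)^2 = +1]
  = (4001/885)    [QR: 885 ≡ 1 mod 4, sign kept]
  = (461/885)    [4001 ≡ 461 mod 885]
  = (885/461)    [QR: 461 ≡ 1 mod 4, sign kept]
  = (424/461)    [885 ≡ 424 mod 461]
  = -(53/461)    [461 ≡ 5 mod 8 ⇒ (2/461)^3 = -1]
  = -(461/53)    [QR: 53 ≡ 1 mod 4, sign kept]
  = -(37/53)    [461 ≡ 37 mod 53]
  = -(53/37)    [QR: 37 ≡ 1 mod 4, sign kept]
  = -(16/37)    [53 ≡ 16 mod 37]
  = -(1/37)    [37 ≡ 5 mod 8 ⇒ (2/37)^4 = +1]
  = -1    [(1/37) = 1]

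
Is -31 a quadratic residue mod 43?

no

(-31|43)
  = -(31|43)    [43 ≡ 3 mod 4 ⇒ (-1|43) = -1]
  = (43|31)    [QR: both ≡ 3 mod 4, sign flips]
  = (12|31)    [43 ≡ 12 mod 31]
  = (3|31)    [31 ≡ 7 mod 8 ⇒ (2|31)^2 = +1]
  = -(31|3)    [QR: both ≡ 3 mod 4, sign flips]
  = -(1|3)    [31 ≡ 1 mod 3]
  = -1    [(1|3) = 1]
The Legendre symbol is -1, so x^2 ≡ -31 (mod 43) has no solution.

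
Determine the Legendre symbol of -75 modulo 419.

Pull out -1: (-75/419) = (-1/419)·(75/419). Since 419 ≡ 3 (mod 4), (-1/419) = -1. Now have -(75/419).
Both 75 ≡ 3 and 419 ≡ 3 (mod 4), so reciprocity gives (75/419) = -(419/75). Reduce: 419 ≡ 44 (mod 75). Now have (44/75).
Factor out 2: 44 = 2^2·11. Since 75 ≡ 3 (mod 8), (2/75) = -1, and (2/75)^2 = +1. Now have (11/75).
Both 11 ≡ 3 and 75 ≡ 3 (mod 4), so reciprocity gives (11/75) = -(75/11). Reduce: 75 ≡ 9 (mod 11). Now have -(9/11).
9 ≡ 1 (mod 4), so quadratic reciprocity gives (9/11) = (11/9). Reduce: 11 ≡ 2 (mod 9). Now have -(2/9).
Factor out 2: 2 = 2. Since 9 ≡ 1 (mod 8), (2/9) = +1. Now have -(1/9).
(1/9) = 1. Collecting the sign factors: -1.

-1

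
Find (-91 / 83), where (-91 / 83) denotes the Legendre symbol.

(-91 / 83)
  = (75 / 83)    [-91 ≡ 75 mod 83]
  = -(83 / 75)    [QR: both ≡ 3 mod 4, sign flips]
  = -(8 / 75)    [83 ≡ 8 mod 75]
  = (1 / 75)    [75 ≡ 3 mod 8 ⇒ (2 / 75)^3 = -1]
  = 1    [(1 / 75) = 1]

1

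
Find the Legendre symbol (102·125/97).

By multiplicativity, (102·125/97) = (102/97)·(125/97).
First factor (102/97):
Reduce the numerator: 102 ≡ 5 (mod 97), so (102/97) = (5/97).
5 ≡ 1 (mod 4), so quadratic reciprocity gives (5/97) = (97/5). Reduce: 97 ≡ 2 (mod 5). Now have (2/5).
Factor out 2: 2 = 2. Since 5 ≡ 5 (mod 8), (2/5) = -1. Now have -(1/5).
(1/5) = 1. Collecting the sign factors: -1.
Second factor (125/97):
Reduce the numerator: 125 ≡ 28 (mod 97), so (125/97) = (28/97).
Factor out 2: 28 = 2^2·7. Since 97 ≡ 1 (mod 8), (2/97) = +1, and (2/97)^2 = +1. Now have (7/97).
97 ≡ 1 (mod 4), so quadratic reciprocity gives (7/97) = (97/7). Reduce: 97 ≡ 6 (mod 7). Now have (6/7).
Factor out 2: 6 = 2·3. Since 7 ≡ 7 (mod 8), (2/7) = +1. Now have (3/7).
Both 3 ≡ 3 and 7 ≡ 3 (mod 4), so reciprocity gives (3/7) = -(7/3). Reduce: 7 ≡ 1 (mod 3). Now have -(1/3).
(1/3) = 1. Collecting the sign factors: -1.
Product: (-1)·(-1) = 1.

1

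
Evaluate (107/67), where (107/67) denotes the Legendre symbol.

1

Reduce the numerator: 107 ≡ 40 (mod 67), so (107/67) = (40/67).
Factor out 2: 40 = 2^3·5. Since 67 ≡ 3 (mod 8), (2/67) = -1, and (2/67)^3 = -1. Now have -(5/67).
5 ≡ 1 (mod 4), so quadratic reciprocity gives (5/67) = (67/5). Reduce: 67 ≡ 2 (mod 5). Now have -(2/5).
Factor out 2: 2 = 2. Since 5 ≡ 5 (mod 8), (2/5) = -1. Now have (1/5).
(1/5) = 1. Collecting the sign factors: 1.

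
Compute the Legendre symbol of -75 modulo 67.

Reduce the numerator: -75 ≡ 59 (mod 67), so (-75 / 67) = (59 / 67).
Both 59 ≡ 3 and 67 ≡ 3 (mod 4), so reciprocity gives (59 / 67) = -(67 / 59). Reduce: 67 ≡ 8 (mod 59). Now have -(8 / 59).
Factor out 2: 8 = 2^3. Since 59 ≡ 3 (mod 8), (2 / 59) = -1, and (2 / 59)^3 = -1. Now have (1 / 59).
(1 / 59) = 1. Collecting the sign factors: 1.

1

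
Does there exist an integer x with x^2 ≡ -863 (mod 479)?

no

(-863|479)
  = (95|479)    [-863 ≡ 95 mod 479]
  = -(479|95)    [QR: both ≡ 3 mod 4, sign flips]
  = -(4|95)    [479 ≡ 4 mod 95]
  = -(1|95)    [95 ≡ 7 mod 8 ⇒ (2|95)^2 = +1]
  = -1    [(1|95) = 1]
The Legendre symbol is -1, so x^2 ≡ -863 (mod 479) has no solution.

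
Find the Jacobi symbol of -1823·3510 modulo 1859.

0

By multiplicativity, (-1823·3510 / 1859) = (-1823 / 1859)·(3510 / 1859).
First factor (-1823 / 1859):
(-1823 / 1859)
  = -(1823 / 1859)    [1859 ≡ 3 mod 4 ⇒ (-1 / 1859) = -1]
  = (1859 / 1823)    [QR: both ≡ 3 mod 4, sign flips]
  = (36 / 1823)    [1859 ≡ 36 mod 1823]
  = (9 / 1823)    [1823 ≡ 7 mod 8 ⇒ (2 / 1823)^2 = +1]
  = (1823 / 9)    [QR: 9 ≡ 1 mod 4, sign kept]
  = (5 / 9)    [1823 ≡ 5 mod 9]
  = (9 / 5)    [QR: 5 ≡ 1 mod 4, sign kept]
  = (4 / 5)    [9 ≡ 4 mod 5]
  = (1 / 5)    [5 ≡ 5 mod 8 ⇒ (2 / 5)^2 = +1]
  = 1    [(1 / 5) = 1]
Second factor (3510 / 1859):
(3510 / 1859)
  = (1651 / 1859)    [3510 ≡ 1651 mod 1859]
  = -(1859 / 1651)    [QR: both ≡ 3 mod 4, sign flips]
  = -(208 / 1651)    [1859 ≡ 208 mod 1651]
  = -(13 / 1651)    [1651 ≡ 3 mod 8 ⇒ (2 / 1651)^4 = +1]
  = -(1651 / 13)    [QR: 13 ≡ 1 mod 4, sign kept]
  = -(0 / 13)    [1651 ≡ 0 mod 13]
  = 0    [numerator 0, gcd > 1]
Product: (1)·(0) = 0.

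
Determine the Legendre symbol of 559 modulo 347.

1

(559/347)
  = (212/347)    [559 ≡ 212 mod 347]
  = (53/347)    [347 ≡ 3 mod 8 ⇒ (2/347)^2 = +1]
  = (347/53)    [QR: 53 ≡ 1 mod 4, sign kept]
  = (29/53)    [347 ≡ 29 mod 53]
  = (53/29)    [QR: 29 ≡ 1 mod 4, sign kept]
  = (24/29)    [53 ≡ 24 mod 29]
  = -(3/29)    [29 ≡ 5 mod 8 ⇒ (2/29)^3 = -1]
  = -(29/3)    [QR: 29 ≡ 1 mod 4, sign kept]
  = -(2/3)    [29 ≡ 2 mod 3]
  = (1/3)    [3 ≡ 3 mod 8 ⇒ (2/3) = -1]
  = 1    [(1/3) = 1]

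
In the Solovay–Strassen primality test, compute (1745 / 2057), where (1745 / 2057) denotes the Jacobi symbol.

1745 ≡ 1 (mod 4), so quadratic reciprocity gives (1745 / 2057) = (2057 / 1745). Reduce: 2057 ≡ 312 (mod 1745). Now have (312 / 1745).
Factor out 2: 312 = 2^3·39. Since 1745 ≡ 1 (mod 8), (2 / 1745) = +1, and (2 / 1745)^3 = +1. Now have (39 / 1745).
1745 ≡ 1 (mod 4), so quadratic reciprocity gives (39 / 1745) = (1745 / 39). Reduce: 1745 ≡ 29 (mod 39). Now have (29 / 39).
29 ≡ 1 (mod 4), so quadratic reciprocity gives (29 / 39) = (39 / 29). Reduce: 39 ≡ 10 (mod 29). Now have (10 / 29).
Factor out 2: 10 = 2·5. Since 29 ≡ 5 (mod 8), (2 / 29) = -1. Now have -(5 / 29).
5 ≡ 1 (mod 4), so quadratic reciprocity gives (5 / 29) = (29 / 5). Reduce: 29 ≡ 4 (mod 5). Now have -(4 / 5).
Factor out 2: 4 = 2^2. Since 5 ≡ 5 (mod 8), (2 / 5) = -1, and (2 / 5)^2 = +1. Now have -(1 / 5).
(1 / 5) = 1. Collecting the sign factors: -1.

-1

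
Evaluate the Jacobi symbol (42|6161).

Factor out 2: 42 = 2·21. Since 6161 ≡ 1 (mod 8), (2|6161) = +1. Now have (21|6161).
21 ≡ 1 (mod 4), so quadratic reciprocity gives (21|6161) = (6161|21). Reduce: 6161 ≡ 8 (mod 21). Now have (8|21).
Factor out 2: 8 = 2^3. Since 21 ≡ 5 (mod 8), (2|21) = -1, and (2|21)^3 = -1. Now have -(1|21).
(1|21) = 1. Collecting the sign factors: -1.

-1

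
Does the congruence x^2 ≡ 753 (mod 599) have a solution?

Reduce the numerator: 753 ≡ 154 (mod 599), so (753|599) = (154|599).
Factor out 2: 154 = 2·77. Since 599 ≡ 7 (mod 8), (2|599) = +1. Now have (77|599).
77 ≡ 1 (mod 4), so quadratic reciprocity gives (77|599) = (599|77). Reduce: 599 ≡ 60 (mod 77). Now have (60|77).
Factor out 2: 60 = 2^2·15. Since 77 ≡ 5 (mod 8), (2|77) = -1, and (2|77)^2 = +1. Now have (15|77).
77 ≡ 1 (mod 4), so quadratic reciprocity gives (15|77) = (77|15). Reduce: 77 ≡ 2 (mod 15). Now have (2|15).
Factor out 2: 2 = 2. Since 15 ≡ 7 (mod 8), (2|15) = +1. Now have (1|15).
(1|15) = 1. Collecting the sign factors: 1.
(753|599) = 1, and 599 is prime, so 753 is a quadratic residue mod 599.

yes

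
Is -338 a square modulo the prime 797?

(-338/797)
  = (459/797)    [-338 ≡ 459 mod 797]
  = (797/459)    [QR: 797 ≡ 1 mod 4, sign kept]
  = (338/459)    [797 ≡ 338 mod 459]
  = -(169/459)    [459 ≡ 3 mod 8 ⇒ (2/459) = -1]
  = -(459/169)    [QR: 169 ≡ 1 mod 4, sign kept]
  = -(121/169)    [459 ≡ 121 mod 169]
  = -(169/121)    [QR: 121 ≡ 1 mod 4, sign kept]
  = -(48/121)    [169 ≡ 48 mod 121]
  = -(3/121)    [121 ≡ 1 mod 8 ⇒ (2/121)^4 = +1]
  = -(121/3)    [QR: 121 ≡ 1 mod 4, sign kept]
  = -(1/3)    [121 ≡ 1 mod 3]
  = -1    [(1/3) = 1]
The Legendre symbol is -1, so x^2 ≡ -338 (mod 797) has no solution.

no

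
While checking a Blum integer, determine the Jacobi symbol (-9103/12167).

(-9103/12167)
  = (3064/12167)    [-9103 ≡ 3064 mod 12167]
  = (383/12167)    [12167 ≡ 7 mod 8 ⇒ (2/12167)^3 = +1]
  = -(12167/383)    [QR: both ≡ 3 mod 4, sign flips]
  = -(294/383)    [12167 ≡ 294 mod 383]
  = -(147/383)    [383 ≡ 7 mod 8 ⇒ (2/383) = +1]
  = (383/147)    [QR: both ≡ 3 mod 4, sign flips]
  = (89/147)    [383 ≡ 89 mod 147]
  = (147/89)    [QR: 89 ≡ 1 mod 4, sign kept]
  = (58/89)    [147 ≡ 58 mod 89]
  = (29/89)    [89 ≡ 1 mod 8 ⇒ (2/89) = +1]
  = (89/29)    [QR: 29 ≡ 1 mod 4, sign kept]
  = (2/29)    [89 ≡ 2 mod 29]
  = -(1/29)    [29 ≡ 5 mod 8 ⇒ (2/29) = -1]
  = -1    [(1/29) = 1]

-1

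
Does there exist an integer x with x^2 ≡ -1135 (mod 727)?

yes

(-1135|727)
  = -(1135|727)    [727 ≡ 3 mod 4 ⇒ (-1|727) = -1]
  = -(408|727)    [1135 ≡ 408 mod 727]
  = -(51|727)    [727 ≡ 7 mod 8 ⇒ (2|727)^3 = +1]
  = (727|51)    [QR: both ≡ 3 mod 4, sign flips]
  = (13|51)    [727 ≡ 13 mod 51]
  = (51|13)    [QR: 13 ≡ 1 mod 4, sign kept]
  = (12|13)    [51 ≡ 12 mod 13]
  = (3|13)    [13 ≡ 5 mod 8 ⇒ (2|13)^2 = +1]
  = (13|3)    [QR: 13 ≡ 1 mod 4, sign kept]
  = (1|3)    [13 ≡ 1 mod 3]
  = 1    [(1|3) = 1]
(-1135|727) = 1, and 727 is prime, so -1135 is a quadratic residue mod 727.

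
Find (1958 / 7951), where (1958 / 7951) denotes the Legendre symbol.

(1958 / 7951)
  = (979 / 7951)    [7951 ≡ 7 mod 8 ⇒ (2 / 7951) = +1]
  = -(7951 / 979)    [QR: both ≡ 3 mod 4, sign flips]
  = -(119 / 979)    [7951 ≡ 119 mod 979]
  = (979 / 119)    [QR: both ≡ 3 mod 4, sign flips]
  = (27 / 119)    [979 ≡ 27 mod 119]
  = -(119 / 27)    [QR: both ≡ 3 mod 4, sign flips]
  = -(11 / 27)    [119 ≡ 11 mod 27]
  = (27 / 11)    [QR: both ≡ 3 mod 4, sign flips]
  = (5 / 11)    [27 ≡ 5 mod 11]
  = (11 / 5)    [QR: 5 ≡ 1 mod 4, sign kept]
  = (1 / 5)    [11 ≡ 1 mod 5]
  = 1    [(1 / 5) = 1]

1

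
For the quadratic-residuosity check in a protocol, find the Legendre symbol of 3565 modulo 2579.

Reduce the numerator: 3565 ≡ 986 (mod 2579), so (3565/2579) = (986/2579).
Factor out 2: 986 = 2·493. Since 2579 ≡ 3 (mod 8), (2/2579) = -1. Now have -(493/2579).
493 ≡ 1 (mod 4), so quadratic reciprocity gives (493/2579) = (2579/493). Reduce: 2579 ≡ 114 (mod 493). Now have -(114/493).
Factor out 2: 114 = 2·57. Since 493 ≡ 5 (mod 8), (2/493) = -1. Now have (57/493).
57 ≡ 1 (mod 4), so quadratic reciprocity gives (57/493) = (493/57). Reduce: 493 ≡ 37 (mod 57). Now have (37/57).
37 ≡ 1 (mod 4), so quadratic reciprocity gives (37/57) = (57/37). Reduce: 57 ≡ 20 (mod 37). Now have (20/37).
Factor out 2: 20 = 2^2·5. Since 37 ≡ 5 (mod 8), (2/37) = -1, and (2/37)^2 = +1. Now have (5/37).
5 ≡ 1 (mod 4), so quadratic reciprocity gives (5/37) = (37/5). Reduce: 37 ≡ 2 (mod 5). Now have (2/5).
Factor out 2: 2 = 2. Since 5 ≡ 5 (mod 8), (2/5) = -1. Now have -(1/5).
(1/5) = 1. Collecting the sign factors: -1.

-1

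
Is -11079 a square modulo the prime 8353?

yes

(-11079/8353)
  = (11079/8353)    [8353 ≡ 1 mod 4 ⇒ (-1/8353) = +1]
  = (2726/8353)    [11079 ≡ 2726 mod 8353]
  = (1363/8353)    [8353 ≡ 1 mod 8 ⇒ (2/8353) = +1]
  = (8353/1363)    [QR: 8353 ≡ 1 mod 4, sign kept]
  = (175/1363)    [8353 ≡ 175 mod 1363]
  = -(1363/175)    [QR: both ≡ 3 mod 4, sign flips]
  = -(138/175)    [1363 ≡ 138 mod 175]
  = -(69/175)    [175 ≡ 7 mod 8 ⇒ (2/175) = +1]
  = -(175/69)    [QR: 69 ≡ 1 mod 4, sign kept]
  = -(37/69)    [175 ≡ 37 mod 69]
  = -(69/37)    [QR: 37 ≡ 1 mod 4, sign kept]
  = -(32/37)    [69 ≡ 32 mod 37]
  = (1/37)    [37 ≡ 5 mod 8 ⇒ (2/37)^5 = -1]
  = 1    [(1/37) = 1]
(-11079/8353) = 1, and 8353 is prime, so -11079 is a quadratic residue mod 8353.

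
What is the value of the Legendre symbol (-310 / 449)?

Pull out -1: (-310 / 449) = (-1 / 449)·(310 / 449). Since 449 ≡ 1 (mod 4), (-1 / 449) = +1. Now have (310 / 449).
Factor out 2: 310 = 2·155. Since 449 ≡ 1 (mod 8), (2 / 449) = +1. Now have (155 / 449).
449 ≡ 1 (mod 4), so quadratic reciprocity gives (155 / 449) = (449 / 155). Reduce: 449 ≡ 139 (mod 155). Now have (139 / 155).
Both 139 ≡ 3 and 155 ≡ 3 (mod 4), so reciprocity gives (139 / 155) = -(155 / 139). Reduce: 155 ≡ 16 (mod 139). Now have -(16 / 139).
Factor out 2: 16 = 2^4. Since 139 ≡ 3 (mod 8), (2 / 139) = -1, and (2 / 139)^4 = +1. Now have -(1 / 139).
(1 / 139) = 1. Collecting the sign factors: -1.

-1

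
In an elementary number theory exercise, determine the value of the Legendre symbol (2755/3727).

1

Both 2755 ≡ 3 and 3727 ≡ 3 (mod 4), so reciprocity gives (2755/3727) = -(3727/2755). Reduce: 3727 ≡ 972 (mod 2755). Now have -(972/2755).
Factor out 2: 972 = 2^2·243. Since 2755 ≡ 3 (mod 8), (2/2755) = -1, and (2/2755)^2 = +1. Now have -(243/2755).
Both 243 ≡ 3 and 2755 ≡ 3 (mod 4), so reciprocity gives (243/2755) = -(2755/243). Reduce: 2755 ≡ 82 (mod 243). Now have (82/243).
Factor out 2: 82 = 2·41. Since 243 ≡ 3 (mod 8), (2/243) = -1. Now have -(41/243).
41 ≡ 1 (mod 4), so quadratic reciprocity gives (41/243) = (243/41). Reduce: 243 ≡ 38 (mod 41). Now have -(38/41).
Factor out 2: 38 = 2·19. Since 41 ≡ 1 (mod 8), (2/41) = +1. Now have -(19/41).
41 ≡ 1 (mod 4), so quadratic reciprocity gives (19/41) = (41/19). Reduce: 41 ≡ 3 (mod 19). Now have -(3/19).
Both 3 ≡ 3 and 19 ≡ 3 (mod 4), so reciprocity gives (3/19) = -(19/3). Reduce: 19 ≡ 1 (mod 3). Now have (1/3).
(1/3) = 1. Collecting the sign factors: 1.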